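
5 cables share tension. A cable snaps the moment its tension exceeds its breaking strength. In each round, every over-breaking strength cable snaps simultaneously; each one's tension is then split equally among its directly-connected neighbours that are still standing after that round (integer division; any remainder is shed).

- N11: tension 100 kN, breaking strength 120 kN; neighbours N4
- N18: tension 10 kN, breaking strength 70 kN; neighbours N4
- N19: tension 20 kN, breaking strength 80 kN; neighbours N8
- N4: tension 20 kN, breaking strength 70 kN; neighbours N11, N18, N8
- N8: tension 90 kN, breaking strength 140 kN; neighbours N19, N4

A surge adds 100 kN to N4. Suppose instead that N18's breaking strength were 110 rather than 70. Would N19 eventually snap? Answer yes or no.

With N18's breaking strength at 110:
Round 1 — N4 at 120 > 70. N4 snaps.
  N4 sheds 120 kN to N11, N18, N8: 40 each.
    N11: 100+40 = 140 > 120
    N18: 10+40 = 50 ≤ 110
    N8: 90+40 = 130 ≤ 140
Round 2 — N11 snaps.
  N11 sheds 140 kN: no online neighbours, lost.
No further breaks.

no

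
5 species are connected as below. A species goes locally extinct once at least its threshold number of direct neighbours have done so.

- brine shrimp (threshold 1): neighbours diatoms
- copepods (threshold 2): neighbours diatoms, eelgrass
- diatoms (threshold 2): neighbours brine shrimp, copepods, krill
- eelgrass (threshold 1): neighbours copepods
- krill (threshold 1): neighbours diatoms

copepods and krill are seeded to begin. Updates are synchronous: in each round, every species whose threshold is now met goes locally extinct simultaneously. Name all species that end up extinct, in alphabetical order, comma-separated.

brine shrimp, copepods, diatoms, eelgrass, krill

Round 1 — copepods, krill go locally extinct (initial).
Round 2 — checking thresholds:
  diatoms: 2 of 3 neighbours ≥ 2, goes locally extinct.
  eelgrass: 1 of 1 neighbours ≥ 1, goes locally extinct.
Round 3 — checking thresholds:
  brine shrimp: 1 of 1 neighbours ≥ 1, goes locally extinct.
Round 4 — no new extinctions; cascade stops.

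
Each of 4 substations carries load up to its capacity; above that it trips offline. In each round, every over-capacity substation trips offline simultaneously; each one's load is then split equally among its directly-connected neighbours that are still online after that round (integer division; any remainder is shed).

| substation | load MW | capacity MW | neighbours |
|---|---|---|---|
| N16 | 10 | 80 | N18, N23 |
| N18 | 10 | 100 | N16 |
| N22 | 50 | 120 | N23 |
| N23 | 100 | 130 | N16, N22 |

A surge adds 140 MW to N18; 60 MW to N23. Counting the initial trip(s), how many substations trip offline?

4

Round 1 — N18 at 150 > 100; N23 at 160 > 130. N18, N23 trip offline.
  N18 sheds 150 MW to N16: 150 each.
    N16: 10+150 = 160 > 80
  N23 sheds 160 MW to N16, N22: 80 each.
    N16: 160+80 = 240 > 80
    N22: 50+80 = 130 > 120
Round 2 — N16, N22 trip offline.
  N16 sheds 240 MW: no online neighbours, lost.
  N22 sheds 130 MW: no online neighbours, lost.
No further trips.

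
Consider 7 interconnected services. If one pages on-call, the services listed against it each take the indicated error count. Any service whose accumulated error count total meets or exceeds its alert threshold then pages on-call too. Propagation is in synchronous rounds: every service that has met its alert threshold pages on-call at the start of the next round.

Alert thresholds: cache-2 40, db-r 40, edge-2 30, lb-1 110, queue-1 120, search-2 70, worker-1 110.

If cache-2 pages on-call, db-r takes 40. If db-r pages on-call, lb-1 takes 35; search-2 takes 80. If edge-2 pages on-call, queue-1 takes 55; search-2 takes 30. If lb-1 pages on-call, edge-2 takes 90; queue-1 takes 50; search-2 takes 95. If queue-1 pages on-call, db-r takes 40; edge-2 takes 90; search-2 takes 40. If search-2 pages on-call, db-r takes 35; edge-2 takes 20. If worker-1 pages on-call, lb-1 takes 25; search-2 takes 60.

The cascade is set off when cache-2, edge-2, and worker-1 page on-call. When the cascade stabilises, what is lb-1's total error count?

Round 1 — cache-2, edge-2, worker-1 page on-call (initial).
  db-r: +40 → 40 ≥ 40
  lb-1: +25 → 25 < 110
  queue-1: +55 → 55 < 120
  search-2: +30+60 → 90 ≥ 70
Round 2 — db-r, search-2 page on-call.
  lb-1: +35 → 60 < 110
No further pages.

60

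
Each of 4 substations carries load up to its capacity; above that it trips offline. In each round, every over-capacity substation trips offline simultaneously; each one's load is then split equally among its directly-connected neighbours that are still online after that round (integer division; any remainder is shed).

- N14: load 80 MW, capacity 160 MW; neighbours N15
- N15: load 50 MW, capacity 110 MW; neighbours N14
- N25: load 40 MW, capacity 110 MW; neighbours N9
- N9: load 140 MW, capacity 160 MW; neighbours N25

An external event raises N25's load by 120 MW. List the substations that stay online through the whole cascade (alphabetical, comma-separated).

Round 1 — N25 at 160 > 110. N25 trips offline.
  N25 sheds 160 MW to N9: 160 each.
    N9: 140+160 = 300 > 160
Round 2 — N9 trips offline.
  N9 sheds 300 MW: no online neighbours, lost.
No further trips.

N14, N15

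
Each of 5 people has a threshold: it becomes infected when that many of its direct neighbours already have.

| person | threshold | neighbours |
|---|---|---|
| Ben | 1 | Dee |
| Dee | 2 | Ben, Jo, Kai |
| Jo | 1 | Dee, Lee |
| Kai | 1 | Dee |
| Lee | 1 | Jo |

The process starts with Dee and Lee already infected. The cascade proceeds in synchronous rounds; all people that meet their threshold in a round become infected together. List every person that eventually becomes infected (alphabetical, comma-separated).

Ben, Dee, Jo, Kai, Lee

Round 1 — Dee, Lee become infected (initial).
Round 2 — checking thresholds:
  Ben: 1 of 1 neighbours ≥ 1, becomes infected.
  Jo: 2 of 2 neighbours ≥ 1, becomes infected.
  Kai: 1 of 1 neighbours ≥ 1, becomes infected.
Round 3 — no new infections; cascade stops.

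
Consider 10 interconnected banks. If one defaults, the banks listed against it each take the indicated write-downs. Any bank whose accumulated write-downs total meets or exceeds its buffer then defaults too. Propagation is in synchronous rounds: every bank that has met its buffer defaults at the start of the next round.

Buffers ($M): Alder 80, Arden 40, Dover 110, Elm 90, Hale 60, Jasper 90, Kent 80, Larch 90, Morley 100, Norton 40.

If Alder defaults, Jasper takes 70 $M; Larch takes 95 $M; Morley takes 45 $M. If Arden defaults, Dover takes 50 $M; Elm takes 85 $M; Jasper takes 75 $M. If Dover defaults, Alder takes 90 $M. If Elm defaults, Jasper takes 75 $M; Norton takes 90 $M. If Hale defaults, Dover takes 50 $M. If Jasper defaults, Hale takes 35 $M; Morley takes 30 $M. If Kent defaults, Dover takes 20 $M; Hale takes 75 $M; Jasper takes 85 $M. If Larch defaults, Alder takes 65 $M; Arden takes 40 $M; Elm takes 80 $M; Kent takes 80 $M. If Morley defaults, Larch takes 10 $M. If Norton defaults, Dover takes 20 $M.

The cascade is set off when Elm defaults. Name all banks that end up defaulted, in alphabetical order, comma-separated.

Elm, Norton

Round 1 — Elm defaults (initial).
  Jasper: +75 → 75 < 90
  Norton: +90 → 90 ≥ 40
Round 2 — Norton defaults.
  Dover: +20 → 20 < 110
No further defaults.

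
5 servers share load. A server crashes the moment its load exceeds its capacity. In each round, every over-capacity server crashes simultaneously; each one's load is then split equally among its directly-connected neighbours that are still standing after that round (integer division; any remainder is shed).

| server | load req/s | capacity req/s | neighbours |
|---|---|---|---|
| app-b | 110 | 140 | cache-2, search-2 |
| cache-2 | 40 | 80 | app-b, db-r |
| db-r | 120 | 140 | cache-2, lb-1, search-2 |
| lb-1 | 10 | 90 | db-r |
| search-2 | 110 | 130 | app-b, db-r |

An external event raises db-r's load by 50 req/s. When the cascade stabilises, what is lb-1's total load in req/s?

Round 1 — db-r at 170 > 140. db-r crashes.
  db-r sheds 170 req/s to cache-2, lb-1, search-2: 56 each (2 lost).
    cache-2: 40+56 = 96 > 80
    lb-1: 10+56 = 66 ≤ 90
    search-2: 110+56 = 166 > 130
Round 2 — cache-2, search-2 crash.
  cache-2 sheds 96 req/s to app-b: 96 each.
    app-b: 110+96 = 206 > 140
  search-2 sheds 166 req/s to app-b: 166 each.
    app-b: 206+166 = 372 > 140
Round 3 — app-b crashes.
  app-b sheds 372 req/s: no online neighbours, lost.
No further crashes.

66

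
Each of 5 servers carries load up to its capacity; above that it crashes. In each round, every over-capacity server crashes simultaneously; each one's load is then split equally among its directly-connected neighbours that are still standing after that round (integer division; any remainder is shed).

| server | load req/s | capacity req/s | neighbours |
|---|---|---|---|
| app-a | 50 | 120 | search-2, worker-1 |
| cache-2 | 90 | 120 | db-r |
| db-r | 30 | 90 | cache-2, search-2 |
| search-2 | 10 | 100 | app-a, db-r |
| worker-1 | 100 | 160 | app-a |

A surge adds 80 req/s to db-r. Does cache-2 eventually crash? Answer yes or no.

yes

Round 1 — db-r at 110 > 90. db-r crashes.
  db-r sheds 110 req/s to cache-2, search-2: 55 each.
    cache-2: 90+55 = 145 > 120
    search-2: 10+55 = 65 ≤ 100
Round 2 — cache-2 crashes.
  cache-2 sheds 145 req/s: no online neighbours, lost.
No further crashes.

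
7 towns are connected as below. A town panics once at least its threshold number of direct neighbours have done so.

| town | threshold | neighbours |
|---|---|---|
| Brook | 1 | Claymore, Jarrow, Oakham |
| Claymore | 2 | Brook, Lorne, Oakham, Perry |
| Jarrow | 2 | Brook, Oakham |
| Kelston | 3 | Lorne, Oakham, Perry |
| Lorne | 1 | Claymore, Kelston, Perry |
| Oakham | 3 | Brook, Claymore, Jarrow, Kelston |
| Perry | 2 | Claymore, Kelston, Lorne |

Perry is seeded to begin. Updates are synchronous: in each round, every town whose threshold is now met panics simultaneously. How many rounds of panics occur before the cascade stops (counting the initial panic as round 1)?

4

Round 1 — Perry panics (initial).
Round 2 — checking thresholds:
  Claymore: 1 of 4 neighbours < 2, below threshold.
  Kelston: 1 of 3 neighbours < 3, below threshold.
  Lorne: 1 of 3 neighbours ≥ 1, panics.
Round 3 — checking thresholds:
  Claymore: 2 of 4 neighbours ≥ 2, panics.
  Kelston: 2 of 3 neighbours < 3, below threshold.
Round 4 — checking thresholds:
  Brook: 1 of 3 neighbours ≥ 1, panics.
  Kelston: 2 of 3 neighbours < 3, below threshold.
  Oakham: 1 of 4 neighbours < 3, below threshold.
Round 5 — no new panics; cascade stops.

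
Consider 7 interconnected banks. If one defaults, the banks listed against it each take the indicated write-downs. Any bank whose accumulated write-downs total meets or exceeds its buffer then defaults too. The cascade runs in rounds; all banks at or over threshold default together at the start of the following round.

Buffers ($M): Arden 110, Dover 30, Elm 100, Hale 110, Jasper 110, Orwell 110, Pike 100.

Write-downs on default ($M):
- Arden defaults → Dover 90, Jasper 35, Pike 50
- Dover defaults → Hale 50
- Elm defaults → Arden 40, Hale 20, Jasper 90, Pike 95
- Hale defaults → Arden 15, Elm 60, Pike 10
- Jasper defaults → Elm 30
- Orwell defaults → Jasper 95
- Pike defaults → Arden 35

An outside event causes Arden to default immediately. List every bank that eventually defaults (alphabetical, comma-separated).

Arden, Dover

Round 1 — Arden defaults (initial).
  Dover: +90 → 90 ≥ 30
  Jasper: +35 → 35 < 110
  Pike: +50 → 50 < 100
Round 2 — Dover defaults.
  Hale: +50 → 50 < 110
No further defaults.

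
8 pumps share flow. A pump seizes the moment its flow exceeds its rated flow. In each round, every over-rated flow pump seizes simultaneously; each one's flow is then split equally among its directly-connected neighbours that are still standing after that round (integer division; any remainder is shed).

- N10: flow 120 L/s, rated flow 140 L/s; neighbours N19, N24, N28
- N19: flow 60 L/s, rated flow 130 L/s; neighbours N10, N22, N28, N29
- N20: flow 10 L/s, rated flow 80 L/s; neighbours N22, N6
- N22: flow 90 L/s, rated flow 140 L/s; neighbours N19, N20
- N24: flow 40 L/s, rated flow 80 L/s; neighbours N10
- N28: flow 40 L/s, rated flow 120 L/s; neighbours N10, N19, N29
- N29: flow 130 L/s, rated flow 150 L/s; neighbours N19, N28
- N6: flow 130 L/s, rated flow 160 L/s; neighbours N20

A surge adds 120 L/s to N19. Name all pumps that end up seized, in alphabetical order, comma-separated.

Round 1 — N19 at 180 > 130. N19 seizes.
  N19 sheds 180 L/s to N10, N22, N28, N29: 45 each.
    N10: 120+45 = 165 > 140
    N22: 90+45 = 135 ≤ 140
    N28: 40+45 = 85 ≤ 120
    N29: 130+45 = 175 > 150
Round 2 — N10, N29 seize.
  N10 sheds 165 L/s to N24, N28: 82 each (1 lost).
    N24: 40+82 = 122 > 80
    N28: 85+82 = 167 > 120
  N29 sheds 175 L/s to N28: 175 each.
    N28: 167+175 = 342 > 120
Round 3 — N24, N28 seize.
  N24 sheds 122 L/s: no online neighbours, lost.
  N28 sheds 342 L/s: no online neighbours, lost.
No further seizures.

N10, N19, N24, N28, N29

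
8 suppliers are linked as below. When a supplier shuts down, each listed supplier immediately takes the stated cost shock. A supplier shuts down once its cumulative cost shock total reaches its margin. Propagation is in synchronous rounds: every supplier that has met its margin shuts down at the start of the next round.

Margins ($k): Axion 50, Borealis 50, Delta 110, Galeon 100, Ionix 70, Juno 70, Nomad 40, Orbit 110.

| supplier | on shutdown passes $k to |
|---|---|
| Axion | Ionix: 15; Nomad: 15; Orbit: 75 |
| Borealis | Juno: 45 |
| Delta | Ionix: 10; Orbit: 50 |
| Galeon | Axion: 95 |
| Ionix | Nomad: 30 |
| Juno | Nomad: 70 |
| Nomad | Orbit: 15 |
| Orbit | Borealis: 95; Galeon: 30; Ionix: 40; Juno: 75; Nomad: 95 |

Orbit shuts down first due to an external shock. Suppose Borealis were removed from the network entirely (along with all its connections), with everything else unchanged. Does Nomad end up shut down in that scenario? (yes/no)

yes

With Borealis removed:
Round 1 — Orbit shuts down (initial).
  Galeon: +30 → 30 < 100
  Ionix: +40 → 40 < 70
  Juno: +75 → 75 ≥ 70
  Nomad: +95 → 95 ≥ 40
Round 2 — Juno, Nomad shut down.
No further shutdowns.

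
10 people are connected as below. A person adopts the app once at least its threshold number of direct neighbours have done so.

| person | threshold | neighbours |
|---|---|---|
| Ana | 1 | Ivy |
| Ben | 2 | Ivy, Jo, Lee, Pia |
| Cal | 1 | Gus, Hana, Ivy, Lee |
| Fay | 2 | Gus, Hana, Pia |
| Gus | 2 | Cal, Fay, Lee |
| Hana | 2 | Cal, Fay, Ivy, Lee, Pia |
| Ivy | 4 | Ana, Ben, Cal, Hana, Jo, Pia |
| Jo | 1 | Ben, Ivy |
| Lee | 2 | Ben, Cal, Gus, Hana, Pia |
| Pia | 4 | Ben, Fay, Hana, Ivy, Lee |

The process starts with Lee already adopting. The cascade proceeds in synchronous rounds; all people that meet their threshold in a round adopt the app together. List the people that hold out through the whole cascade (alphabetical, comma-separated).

Round 1 — Lee adopts the app (initial).
Round 2 — checking thresholds:
  Ben: 1 of 4 neighbours < 2, holds.
  Cal: 1 of 4 neighbours ≥ 1, adopts the app.
  Gus: 1 of 3 neighbours < 2, holds.
  Hana: 1 of 5 neighbours < 2, holds.
  Pia: 1 of 5 neighbours < 4, holds.
Round 3 — checking thresholds:
  Ben: 1 of 4 neighbours < 2, holds.
  Gus: 2 of 3 neighbours ≥ 2, adopts the app.
  Hana: 2 of 5 neighbours ≥ 2, adopts the app.
  Ivy: 1 of 6 neighbours < 4, holds.
  Pia: 1 of 5 neighbours < 4, holds.
Round 4 — checking thresholds:
  Ben: 1 of 4 neighbours < 2, holds.
  Fay: 2 of 3 neighbours ≥ 2, adopts the app.
  Ivy: 2 of 6 neighbours < 4, holds.
  Pia: 2 of 5 neighbours < 4, holds.
Round 5 — no new adoptions; cascade stops.

Ana, Ben, Ivy, Jo, Pia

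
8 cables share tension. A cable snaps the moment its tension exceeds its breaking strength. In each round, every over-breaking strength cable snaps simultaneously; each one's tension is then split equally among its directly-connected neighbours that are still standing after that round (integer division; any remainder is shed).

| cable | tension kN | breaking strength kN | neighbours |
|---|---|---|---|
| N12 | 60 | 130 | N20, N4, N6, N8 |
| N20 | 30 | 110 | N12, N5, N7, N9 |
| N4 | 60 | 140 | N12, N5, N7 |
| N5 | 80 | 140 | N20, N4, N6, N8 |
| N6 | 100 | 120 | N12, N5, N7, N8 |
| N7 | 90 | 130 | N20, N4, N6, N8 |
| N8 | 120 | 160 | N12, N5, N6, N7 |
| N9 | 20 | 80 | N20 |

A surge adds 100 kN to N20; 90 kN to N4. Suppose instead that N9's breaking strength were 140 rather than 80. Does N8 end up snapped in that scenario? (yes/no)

yes

With N9's breaking strength at 140:
Round 1 — N20 at 130 > 110; N4 at 150 > 140. N20, N4 snap.
  N20 sheds 130 kN to N12, N5, N7, N9: 32 each (2 lost).
    N12: 60+32 = 92 ≤ 130
    N5: 80+32 = 112 ≤ 140
    N7: 90+32 = 122 ≤ 130
    N9: 20+32 = 52 ≤ 140
  N4 sheds 150 kN to N12, N5, N7: 50 each.
    N12: 92+50 = 142 > 130
    N5: 112+50 = 162 > 140
    N7: 122+50 = 172 > 130
Round 2 — N12, N5, N7 snap.
  N12 sheds 142 kN to N6, N8: 71 each.
    N6: 100+71 = 171 > 120
    N8: 120+71 = 191 > 160
  N5 sheds 162 kN to N6, N8: 81 each.
    N6: 171+81 = 252 > 120
    N8: 191+81 = 272 > 160
  N7 sheds 172 kN to N6, N8: 86 each.
    N6: 252+86 = 338 > 120
    N8: 272+86 = 358 > 160
Round 3 — N6, N8 snap.
  N6 sheds 338 kN: no online neighbours, lost.
  N8 sheds 358 kN: no online neighbours, lost.
No further breaks.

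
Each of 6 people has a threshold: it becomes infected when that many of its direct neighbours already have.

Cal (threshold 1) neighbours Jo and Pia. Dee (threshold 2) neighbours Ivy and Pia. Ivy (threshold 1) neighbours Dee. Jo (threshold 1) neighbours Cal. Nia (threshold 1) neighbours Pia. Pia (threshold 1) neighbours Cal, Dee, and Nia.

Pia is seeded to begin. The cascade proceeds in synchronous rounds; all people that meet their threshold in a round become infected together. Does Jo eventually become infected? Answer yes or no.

Round 1 — Pia becomes infected (initial).
Round 2 — checking thresholds:
  Cal: 1 of 2 neighbours ≥ 1, becomes infected.
  Dee: 1 of 2 neighbours < 2, holds.
  Nia: 1 of 1 neighbours ≥ 1, becomes infected.
Round 3 — checking thresholds:
  Dee: 1 of 2 neighbours < 2, holds.
  Jo: 1 of 1 neighbours ≥ 1, becomes infected.
Round 4 — no new infections; cascade stops.

yes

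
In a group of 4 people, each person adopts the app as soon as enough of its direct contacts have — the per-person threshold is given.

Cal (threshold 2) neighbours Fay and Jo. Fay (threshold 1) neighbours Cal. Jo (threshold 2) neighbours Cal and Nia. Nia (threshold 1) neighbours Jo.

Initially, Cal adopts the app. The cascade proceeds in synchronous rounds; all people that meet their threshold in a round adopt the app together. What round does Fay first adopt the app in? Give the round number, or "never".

2

Round 1 — Cal adopts the app (initial).
Round 2 — checking thresholds:
  Fay: 1 of 1 neighbours ≥ 1, adopts the app.
  Jo: 1 of 2 neighbours < 2, below threshold.
Round 3 — no new adoptions; cascade stops.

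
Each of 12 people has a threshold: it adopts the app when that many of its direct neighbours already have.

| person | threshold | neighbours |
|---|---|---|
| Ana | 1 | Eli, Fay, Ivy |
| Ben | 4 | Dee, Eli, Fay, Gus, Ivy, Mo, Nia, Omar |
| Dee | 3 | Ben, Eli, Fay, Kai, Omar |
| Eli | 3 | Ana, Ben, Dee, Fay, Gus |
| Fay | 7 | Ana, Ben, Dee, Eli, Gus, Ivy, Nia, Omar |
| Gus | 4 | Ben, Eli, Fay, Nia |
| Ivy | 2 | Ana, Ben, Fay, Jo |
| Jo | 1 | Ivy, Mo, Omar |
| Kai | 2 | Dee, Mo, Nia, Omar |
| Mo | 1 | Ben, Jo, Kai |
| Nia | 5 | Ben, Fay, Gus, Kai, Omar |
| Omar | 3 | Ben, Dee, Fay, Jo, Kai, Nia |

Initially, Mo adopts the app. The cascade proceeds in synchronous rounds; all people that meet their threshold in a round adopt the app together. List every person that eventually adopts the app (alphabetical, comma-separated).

Jo, Mo

Round 1 — Mo adopts the app (initial).
Round 2 — checking thresholds:
  Ben: 1 of 8 neighbours < 4, holds.
  Jo: 1 of 3 neighbours ≥ 1, adopts the app.
  Kai: 1 of 4 neighbours < 2, holds.
Round 3 — no new adoptions; cascade stops.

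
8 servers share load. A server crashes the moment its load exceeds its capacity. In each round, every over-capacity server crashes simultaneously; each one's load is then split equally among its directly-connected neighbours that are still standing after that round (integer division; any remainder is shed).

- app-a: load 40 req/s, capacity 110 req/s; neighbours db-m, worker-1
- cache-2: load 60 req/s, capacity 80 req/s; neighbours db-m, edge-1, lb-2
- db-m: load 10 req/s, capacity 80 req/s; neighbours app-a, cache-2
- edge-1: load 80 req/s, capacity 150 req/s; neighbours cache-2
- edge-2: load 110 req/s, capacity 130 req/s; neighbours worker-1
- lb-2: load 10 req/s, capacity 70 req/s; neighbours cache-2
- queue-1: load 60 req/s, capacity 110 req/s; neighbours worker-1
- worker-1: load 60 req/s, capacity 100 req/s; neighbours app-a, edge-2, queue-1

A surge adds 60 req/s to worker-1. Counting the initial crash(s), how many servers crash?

Round 1 — worker-1 at 120 > 100. worker-1 crashes.
  worker-1 sheds 120 req/s to app-a, edge-2, queue-1: 40 each.
    app-a: 40+40 = 80 ≤ 110
    edge-2: 110+40 = 150 > 130
    queue-1: 60+40 = 100 ≤ 110
Round 2 — edge-2 crashes.
  edge-2 sheds 150 req/s: no online neighbours, lost.
No further crashes.

2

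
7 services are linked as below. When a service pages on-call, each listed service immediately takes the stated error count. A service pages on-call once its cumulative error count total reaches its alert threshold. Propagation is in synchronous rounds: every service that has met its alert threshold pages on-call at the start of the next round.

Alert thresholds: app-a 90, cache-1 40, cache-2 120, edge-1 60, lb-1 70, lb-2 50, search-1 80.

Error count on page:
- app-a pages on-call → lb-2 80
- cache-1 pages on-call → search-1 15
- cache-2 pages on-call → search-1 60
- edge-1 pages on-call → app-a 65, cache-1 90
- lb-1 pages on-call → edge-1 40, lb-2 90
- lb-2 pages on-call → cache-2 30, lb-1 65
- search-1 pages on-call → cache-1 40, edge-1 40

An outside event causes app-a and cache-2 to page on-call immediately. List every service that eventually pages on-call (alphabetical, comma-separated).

Round 1 — app-a, cache-2 page on-call (initial).
  lb-2: +80 → 80 ≥ 50
  search-1: +60 → 60 < 80
Round 2 — lb-2 pages on-call.
  lb-1: +65 → 65 < 70
No further pages.

app-a, cache-2, lb-2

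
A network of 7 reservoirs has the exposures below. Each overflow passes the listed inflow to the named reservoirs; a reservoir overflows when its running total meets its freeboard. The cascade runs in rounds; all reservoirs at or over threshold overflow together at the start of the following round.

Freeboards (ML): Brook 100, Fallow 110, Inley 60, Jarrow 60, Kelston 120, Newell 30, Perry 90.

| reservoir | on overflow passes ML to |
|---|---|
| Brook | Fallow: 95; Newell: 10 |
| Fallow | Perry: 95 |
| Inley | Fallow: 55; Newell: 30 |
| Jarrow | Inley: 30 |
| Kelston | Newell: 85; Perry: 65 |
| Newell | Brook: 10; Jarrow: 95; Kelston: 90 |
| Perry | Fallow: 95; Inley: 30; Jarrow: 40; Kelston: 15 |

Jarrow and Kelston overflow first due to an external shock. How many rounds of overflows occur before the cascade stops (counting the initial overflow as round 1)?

Round 1 — Jarrow, Kelston overflow (initial).
  Inley: +30 → 30 < 60
  Newell: +85 → 85 ≥ 30
  Perry: +65 → 65 < 90
Round 2 — Newell overflows.
  Brook: +10 → 10 < 100
No further overflows.

2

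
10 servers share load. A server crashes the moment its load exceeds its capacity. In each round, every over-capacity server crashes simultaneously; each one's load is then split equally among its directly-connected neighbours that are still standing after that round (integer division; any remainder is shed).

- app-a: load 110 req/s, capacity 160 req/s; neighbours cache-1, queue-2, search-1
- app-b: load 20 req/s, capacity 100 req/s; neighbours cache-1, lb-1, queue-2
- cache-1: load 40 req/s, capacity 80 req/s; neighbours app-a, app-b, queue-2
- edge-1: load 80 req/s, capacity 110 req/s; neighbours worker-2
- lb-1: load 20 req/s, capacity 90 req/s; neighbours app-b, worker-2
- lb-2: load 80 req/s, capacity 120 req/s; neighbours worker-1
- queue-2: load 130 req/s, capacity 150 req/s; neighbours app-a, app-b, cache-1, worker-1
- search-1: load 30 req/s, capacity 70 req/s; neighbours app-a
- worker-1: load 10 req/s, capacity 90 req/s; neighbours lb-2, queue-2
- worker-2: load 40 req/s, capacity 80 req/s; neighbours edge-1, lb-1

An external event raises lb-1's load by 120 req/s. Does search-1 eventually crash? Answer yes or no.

no

Round 1 — lb-1 at 140 > 90. lb-1 crashes.
  lb-1 sheds 140 req/s to app-b, worker-2: 70 each.
    app-b: 20+70 = 90 ≤ 100
    worker-2: 40+70 = 110 > 80
Round 2 — worker-2 crashes.
  worker-2 sheds 110 req/s to edge-1: 110 each.
    edge-1: 80+110 = 190 > 110
Round 3 — edge-1 crashes.
  edge-1 sheds 190 req/s: no online neighbours, lost.
No further crashes.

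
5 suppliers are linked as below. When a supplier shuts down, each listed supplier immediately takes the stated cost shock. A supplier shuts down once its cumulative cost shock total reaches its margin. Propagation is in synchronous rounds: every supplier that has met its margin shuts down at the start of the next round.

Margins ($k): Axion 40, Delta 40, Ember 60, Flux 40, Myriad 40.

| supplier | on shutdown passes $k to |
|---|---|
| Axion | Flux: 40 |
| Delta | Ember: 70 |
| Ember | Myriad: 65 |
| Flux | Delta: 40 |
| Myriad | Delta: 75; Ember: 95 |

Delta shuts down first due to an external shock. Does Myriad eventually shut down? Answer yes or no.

Round 1 — Delta shuts down (initial).
  Ember: +70 → 70 ≥ 60
Round 2 — Ember shuts down.
  Myriad: +65 → 65 ≥ 40
Round 3 — Myriad shuts down.
No further shutdowns.

yes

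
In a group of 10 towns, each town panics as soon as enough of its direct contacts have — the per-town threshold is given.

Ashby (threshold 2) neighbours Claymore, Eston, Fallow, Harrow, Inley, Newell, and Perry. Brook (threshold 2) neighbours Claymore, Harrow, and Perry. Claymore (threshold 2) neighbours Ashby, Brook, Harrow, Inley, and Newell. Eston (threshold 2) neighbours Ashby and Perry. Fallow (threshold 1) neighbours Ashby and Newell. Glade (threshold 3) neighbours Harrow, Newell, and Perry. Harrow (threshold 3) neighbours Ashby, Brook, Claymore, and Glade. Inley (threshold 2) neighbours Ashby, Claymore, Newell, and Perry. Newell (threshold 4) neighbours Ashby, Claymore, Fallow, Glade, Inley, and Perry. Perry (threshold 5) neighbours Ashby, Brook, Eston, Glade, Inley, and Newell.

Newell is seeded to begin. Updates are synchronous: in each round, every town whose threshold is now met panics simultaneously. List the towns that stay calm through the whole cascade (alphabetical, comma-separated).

Brook, Eston, Glade, Harrow, Perry

Round 1 — Newell panics (initial).
Round 2 — checking thresholds:
  Ashby: 1 of 7 neighbours < 2, not yet.
  Claymore: 1 of 5 neighbours < 2, not yet.
  Fallow: 1 of 2 neighbours ≥ 1, panics.
  Glade: 1 of 3 neighbours < 3, not yet.
  Inley: 1 of 4 neighbours < 2, not yet.
  Perry: 1 of 6 neighbours < 5, not yet.
Round 3 — checking thresholds:
  Ashby: 2 of 7 neighbours ≥ 2, panics.
  Claymore: 1 of 5 neighbours < 2, not yet.
  Glade: 1 of 3 neighbours < 3, not yet.
  Inley: 1 of 4 neighbours < 2, not yet.
  Perry: 1 of 6 neighbours < 5, not yet.
Round 4 — checking thresholds:
  Claymore: 2 of 5 neighbours ≥ 2, panics.
  Eston: 1 of 2 neighbours < 2, not yet.
  Glade: 1 of 3 neighbours < 3, not yet.
  Harrow: 1 of 4 neighbours < 3, not yet.
  Inley: 2 of 4 neighbours ≥ 2, panics.
  Perry: 2 of 6 neighbours < 5, not yet.
Round 5 — no new panics; cascade stops.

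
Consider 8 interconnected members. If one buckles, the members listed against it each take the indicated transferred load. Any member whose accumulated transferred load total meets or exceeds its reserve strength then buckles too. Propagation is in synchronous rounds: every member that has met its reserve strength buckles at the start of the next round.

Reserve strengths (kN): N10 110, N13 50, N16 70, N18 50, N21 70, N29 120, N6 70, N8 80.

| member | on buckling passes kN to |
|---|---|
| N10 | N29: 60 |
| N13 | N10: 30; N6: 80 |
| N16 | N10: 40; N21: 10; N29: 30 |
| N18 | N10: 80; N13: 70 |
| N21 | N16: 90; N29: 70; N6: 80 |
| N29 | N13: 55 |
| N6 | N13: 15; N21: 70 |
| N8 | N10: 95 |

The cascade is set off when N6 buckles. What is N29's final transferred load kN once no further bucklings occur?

Round 1 — N6 buckles (initial).
  N13: +15 → 15 < 50
  N21: +70 → 70 ≥ 70
Round 2 — N21 buckles.
  N16: +90 → 90 ≥ 70
  N29: +70 → 70 < 120
Round 3 — N16 buckles.
  N10: +40 → 40 < 110
  N29: +30 → 100 < 120
No further bucklings.

100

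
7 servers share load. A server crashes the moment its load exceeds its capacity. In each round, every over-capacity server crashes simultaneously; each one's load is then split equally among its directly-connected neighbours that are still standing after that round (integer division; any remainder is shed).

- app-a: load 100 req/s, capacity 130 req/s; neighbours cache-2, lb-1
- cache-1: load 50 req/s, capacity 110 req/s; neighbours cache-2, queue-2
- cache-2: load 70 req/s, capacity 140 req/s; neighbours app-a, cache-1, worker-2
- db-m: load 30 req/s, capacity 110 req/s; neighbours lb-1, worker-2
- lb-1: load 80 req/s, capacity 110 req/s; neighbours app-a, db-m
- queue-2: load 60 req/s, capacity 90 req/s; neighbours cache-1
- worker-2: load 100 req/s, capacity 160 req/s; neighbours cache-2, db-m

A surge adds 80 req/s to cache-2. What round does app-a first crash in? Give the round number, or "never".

Round 1 — cache-2 at 150 > 140. cache-2 crashes.
  cache-2 sheds 150 req/s to app-a, cache-1, worker-2: 50 each.
    app-a: 100+50 = 150 > 130
    cache-1: 50+50 = 100 ≤ 110
    worker-2: 100+50 = 150 ≤ 160
Round 2 — app-a crashes.
  app-a sheds 150 req/s to lb-1: 150 each.
    lb-1: 80+150 = 230 > 110
Round 3 — lb-1 crashes.
  lb-1 sheds 230 req/s to db-m: 230 each.
    db-m: 30+230 = 260 > 110
Round 4 — db-m crashes.
  db-m sheds 260 req/s to worker-2: 260 each.
    worker-2: 150+260 = 410 > 160
Round 5 — worker-2 crashes.
  worker-2 sheds 410 req/s: no online neighbours, lost.
No further crashes.

2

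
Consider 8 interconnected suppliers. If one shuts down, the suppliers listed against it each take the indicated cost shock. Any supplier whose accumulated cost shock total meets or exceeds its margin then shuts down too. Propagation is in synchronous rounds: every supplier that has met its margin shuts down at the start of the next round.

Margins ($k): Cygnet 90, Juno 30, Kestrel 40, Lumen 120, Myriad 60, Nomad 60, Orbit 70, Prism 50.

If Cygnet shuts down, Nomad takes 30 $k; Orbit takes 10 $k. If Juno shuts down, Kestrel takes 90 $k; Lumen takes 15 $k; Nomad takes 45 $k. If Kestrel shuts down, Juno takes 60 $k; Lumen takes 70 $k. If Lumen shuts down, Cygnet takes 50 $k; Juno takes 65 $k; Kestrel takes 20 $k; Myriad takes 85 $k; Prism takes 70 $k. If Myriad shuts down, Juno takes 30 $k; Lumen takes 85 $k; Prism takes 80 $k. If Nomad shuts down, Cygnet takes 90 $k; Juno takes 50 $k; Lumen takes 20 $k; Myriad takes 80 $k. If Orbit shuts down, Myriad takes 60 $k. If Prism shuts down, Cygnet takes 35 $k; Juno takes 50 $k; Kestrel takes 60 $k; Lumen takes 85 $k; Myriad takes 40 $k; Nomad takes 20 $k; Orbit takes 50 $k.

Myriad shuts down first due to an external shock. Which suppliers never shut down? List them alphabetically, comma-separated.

Orbit

Round 1 — Myriad shuts down (initial).
  Juno: +30 → 30 ≥ 30
  Lumen: +85 → 85 < 120
  Prism: +80 → 80 ≥ 50
Round 2 — Juno, Prism shut down.
  Cygnet: +35 → 35 < 90
  Kestrel: +90+60 → 150 ≥ 40
  Lumen: +15+85 → 185 ≥ 120
  Nomad: +45+20 → 65 ≥ 60
  Orbit: +50 → 50 < 70
Round 3 — Kestrel, Lumen, Nomad shut down.
  Cygnet: +50+90 → 175 ≥ 90
Round 4 — Cygnet shuts down.
  Orbit: +10 → 60 < 70
No further shutdowns.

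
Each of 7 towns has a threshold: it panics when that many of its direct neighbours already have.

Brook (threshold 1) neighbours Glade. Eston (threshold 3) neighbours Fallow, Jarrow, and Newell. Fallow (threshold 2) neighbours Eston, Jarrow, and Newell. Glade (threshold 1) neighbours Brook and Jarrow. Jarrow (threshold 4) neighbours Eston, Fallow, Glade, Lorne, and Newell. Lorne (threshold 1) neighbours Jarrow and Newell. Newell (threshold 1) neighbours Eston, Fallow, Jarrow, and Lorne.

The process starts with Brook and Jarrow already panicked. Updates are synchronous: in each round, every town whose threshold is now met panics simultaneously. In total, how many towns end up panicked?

7

Round 1 — Brook, Jarrow panic (initial).
Round 2 — checking thresholds:
  Eston: 1 of 3 neighbours < 3, below threshold.
  Fallow: 1 of 3 neighbours < 2, below threshold.
  Glade: 2 of 2 neighbours ≥ 1, panics.
  Lorne: 1 of 2 neighbours ≥ 1, panics.
  Newell: 1 of 4 neighbours ≥ 1, panics.
Round 3 — checking thresholds:
  Eston: 2 of 3 neighbours < 3, below threshold.
  Fallow: 2 of 3 neighbours ≥ 2, panics.
Round 4 — checking thresholds:
  Eston: 3 of 3 neighbours ≥ 3, panics.
Round 5 — no new panics; cascade stops.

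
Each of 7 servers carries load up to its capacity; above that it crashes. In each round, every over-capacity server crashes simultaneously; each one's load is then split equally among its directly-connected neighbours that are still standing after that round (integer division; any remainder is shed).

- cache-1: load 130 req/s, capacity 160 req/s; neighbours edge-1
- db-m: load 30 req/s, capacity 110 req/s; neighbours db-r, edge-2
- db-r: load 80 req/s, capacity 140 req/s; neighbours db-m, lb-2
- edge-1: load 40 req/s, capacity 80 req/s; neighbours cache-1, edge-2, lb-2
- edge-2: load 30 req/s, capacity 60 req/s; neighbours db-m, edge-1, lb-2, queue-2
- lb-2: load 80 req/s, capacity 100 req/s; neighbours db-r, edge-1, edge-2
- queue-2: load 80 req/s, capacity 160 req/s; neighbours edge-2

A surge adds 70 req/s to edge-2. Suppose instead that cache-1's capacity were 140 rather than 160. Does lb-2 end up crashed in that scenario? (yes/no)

yes

With cache-1's capacity at 140:
Round 1 — edge-2 at 100 > 60. edge-2 crashes.
  edge-2 sheds 100 req/s to db-m, edge-1, lb-2, queue-2: 25 each.
    db-m: 30+25 = 55 ≤ 110
    edge-1: 40+25 = 65 ≤ 80
    lb-2: 80+25 = 105 > 100
    queue-2: 80+25 = 105 ≤ 160
Round 2 — lb-2 crashes.
  lb-2 sheds 105 req/s to db-r, edge-1: 52 each (1 lost).
    db-r: 80+52 = 132 ≤ 140
    edge-1: 65+52 = 117 > 80
Round 3 — edge-1 crashes.
  edge-1 sheds 117 req/s to cache-1: 117 each.
    cache-1: 130+117 = 247 > 140
Round 4 — cache-1 crashes.
  cache-1 sheds 247 req/s: no online neighbours, lost.
No further crashes.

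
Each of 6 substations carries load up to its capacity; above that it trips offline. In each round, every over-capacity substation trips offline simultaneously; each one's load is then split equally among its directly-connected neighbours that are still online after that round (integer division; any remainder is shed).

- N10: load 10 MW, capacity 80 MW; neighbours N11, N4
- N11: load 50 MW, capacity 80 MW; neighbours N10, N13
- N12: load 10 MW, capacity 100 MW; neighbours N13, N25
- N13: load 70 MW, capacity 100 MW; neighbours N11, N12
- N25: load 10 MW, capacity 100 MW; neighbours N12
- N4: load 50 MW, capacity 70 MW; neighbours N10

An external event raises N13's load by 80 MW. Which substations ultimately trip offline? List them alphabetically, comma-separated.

N10, N11, N13, N4

Round 1 — N13 at 150 > 100. N13 trips offline.
  N13 sheds 150 MW to N11, N12: 75 each.
    N11: 50+75 = 125 > 80
    N12: 10+75 = 85 ≤ 100
Round 2 — N11 trips offline.
  N11 sheds 125 MW to N10: 125 each.
    N10: 10+125 = 135 > 80
Round 3 — N10 trips offline.
  N10 sheds 135 MW to N4: 135 each.
    N4: 50+135 = 185 > 70
Round 4 — N4 trips offline.
  N4 sheds 185 MW: no online neighbours, lost.
No further trips.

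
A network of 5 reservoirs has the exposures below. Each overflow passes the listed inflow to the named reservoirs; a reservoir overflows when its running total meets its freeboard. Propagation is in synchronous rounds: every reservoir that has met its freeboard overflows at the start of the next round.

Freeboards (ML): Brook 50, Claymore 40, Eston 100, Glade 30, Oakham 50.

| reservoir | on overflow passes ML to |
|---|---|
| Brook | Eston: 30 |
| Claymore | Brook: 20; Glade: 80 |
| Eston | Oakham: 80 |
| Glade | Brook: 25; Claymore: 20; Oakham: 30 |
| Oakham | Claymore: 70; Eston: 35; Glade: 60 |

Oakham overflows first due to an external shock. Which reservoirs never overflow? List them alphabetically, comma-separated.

Round 1 — Oakham overflows (initial).
  Claymore: +70 → 70 ≥ 40
  Eston: +35 → 35 < 100
  Glade: +60 → 60 ≥ 30
Round 2 — Claymore, Glade overflow.
  Brook: +20+25 → 45 < 50
No further overflows.

Brook, Eston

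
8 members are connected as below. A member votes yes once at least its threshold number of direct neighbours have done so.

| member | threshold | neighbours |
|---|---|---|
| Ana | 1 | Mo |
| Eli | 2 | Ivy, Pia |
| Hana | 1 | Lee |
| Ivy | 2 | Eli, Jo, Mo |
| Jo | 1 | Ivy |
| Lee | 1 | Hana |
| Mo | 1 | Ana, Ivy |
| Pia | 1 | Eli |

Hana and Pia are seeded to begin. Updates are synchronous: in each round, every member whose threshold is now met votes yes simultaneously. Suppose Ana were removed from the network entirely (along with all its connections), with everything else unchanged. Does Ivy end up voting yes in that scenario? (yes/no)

no

With Ana removed:
Round 1 — Hana, Pia vote yes (initial).
Round 2 — checking thresholds:
  Eli: 1 of 2 neighbours < 2, holds.
  Lee: 1 of 1 neighbours ≥ 1, votes yes.
Round 3 — no new yes votes; cascade stops.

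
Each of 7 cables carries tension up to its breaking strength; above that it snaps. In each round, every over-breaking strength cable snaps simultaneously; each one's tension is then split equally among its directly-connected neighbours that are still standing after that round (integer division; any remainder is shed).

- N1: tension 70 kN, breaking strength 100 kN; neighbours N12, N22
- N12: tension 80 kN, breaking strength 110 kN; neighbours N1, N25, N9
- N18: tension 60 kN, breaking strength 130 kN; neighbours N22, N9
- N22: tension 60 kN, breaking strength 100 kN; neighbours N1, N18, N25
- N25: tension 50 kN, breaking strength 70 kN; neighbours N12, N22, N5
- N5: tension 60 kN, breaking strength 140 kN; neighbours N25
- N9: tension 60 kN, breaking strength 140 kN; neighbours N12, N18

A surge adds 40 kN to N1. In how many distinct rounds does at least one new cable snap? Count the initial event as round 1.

4

Round 1 — N1 at 110 > 100. N1 snaps.
  N1 sheds 110 kN to N12, N22: 55 each.
    N12: 80+55 = 135 > 110
    N22: 60+55 = 115 > 100
Round 2 — N12, N22 snap.
  N12 sheds 135 kN to N25, N9: 67 each (1 lost).
    N25: 50+67 = 117 > 70
    N9: 60+67 = 127 ≤ 140
  N22 sheds 115 kN to N18, N25: 57 each (1 lost).
    N18: 60+57 = 117 ≤ 130
    N25: 117+57 = 174 > 70
Round 3 — N25 snaps.
  N25 sheds 174 kN to N5: 174 each.
    N5: 60+174 = 234 > 140
Round 4 — N5 snaps.
  N5 sheds 234 kN: no online neighbours, lost.
No further breaks.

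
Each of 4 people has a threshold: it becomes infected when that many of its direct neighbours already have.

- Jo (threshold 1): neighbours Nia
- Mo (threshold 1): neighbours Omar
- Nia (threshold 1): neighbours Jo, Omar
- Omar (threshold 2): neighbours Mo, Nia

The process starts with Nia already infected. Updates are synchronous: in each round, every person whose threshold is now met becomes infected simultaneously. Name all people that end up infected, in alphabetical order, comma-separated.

Round 1 — Nia becomes infected (initial).
Round 2 — checking thresholds:
  Jo: 1 of 1 neighbours ≥ 1, becomes infected.
  Omar: 1 of 2 neighbours < 2, below threshold.
Round 3 — no new infections; cascade stops.

Jo, Nia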